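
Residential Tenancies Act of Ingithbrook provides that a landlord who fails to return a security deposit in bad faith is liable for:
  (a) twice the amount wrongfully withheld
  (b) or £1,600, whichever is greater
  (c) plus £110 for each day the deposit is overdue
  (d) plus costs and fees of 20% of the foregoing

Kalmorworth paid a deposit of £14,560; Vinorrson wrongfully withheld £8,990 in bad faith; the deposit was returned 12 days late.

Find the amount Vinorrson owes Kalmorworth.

£23,160

Doubled: 2 × £8,990 = £17,980
Minimum £1,600: £17,980 meets the minimum, no increase.
Late-return penalty: 12 × £110 = £1,320
Damages plus late penalty: £17,980 + £1,320 = £19,300
Costs and fees: 20% of £19,300 = £3,860
Total recovery: £19,300 + £3,860 = £23,160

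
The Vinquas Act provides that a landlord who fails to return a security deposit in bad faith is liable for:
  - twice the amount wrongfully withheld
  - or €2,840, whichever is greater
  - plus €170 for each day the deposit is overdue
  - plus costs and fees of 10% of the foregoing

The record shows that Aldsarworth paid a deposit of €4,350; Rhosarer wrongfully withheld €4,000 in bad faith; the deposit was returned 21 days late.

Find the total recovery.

Doubled: 2 × €4,000 = €8,000
Minimum €2,840: €8,000 meets the minimum, no increase.
Late-return penalty: 21 × €170 = €3,570
Damages plus late penalty: €8,000 + €3,570 = €11,570
Costs and fees: 10% of €11,570 = €1,157
Total recovery: €11,570 + €1,157 = €12,727

€12,727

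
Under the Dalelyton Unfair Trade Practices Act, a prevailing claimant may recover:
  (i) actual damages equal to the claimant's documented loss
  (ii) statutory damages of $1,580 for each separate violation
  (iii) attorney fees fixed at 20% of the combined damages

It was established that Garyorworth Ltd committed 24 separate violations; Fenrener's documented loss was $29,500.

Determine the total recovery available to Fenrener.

$80,904

Statutory damages: 24 × $1,580 = $37,920
Combined damages: $29,500 + $37,920 = $67,420
Attorney fees: 20% of $67,420 = $13,484
Total recovery: $67,420 + $13,484 = $80,904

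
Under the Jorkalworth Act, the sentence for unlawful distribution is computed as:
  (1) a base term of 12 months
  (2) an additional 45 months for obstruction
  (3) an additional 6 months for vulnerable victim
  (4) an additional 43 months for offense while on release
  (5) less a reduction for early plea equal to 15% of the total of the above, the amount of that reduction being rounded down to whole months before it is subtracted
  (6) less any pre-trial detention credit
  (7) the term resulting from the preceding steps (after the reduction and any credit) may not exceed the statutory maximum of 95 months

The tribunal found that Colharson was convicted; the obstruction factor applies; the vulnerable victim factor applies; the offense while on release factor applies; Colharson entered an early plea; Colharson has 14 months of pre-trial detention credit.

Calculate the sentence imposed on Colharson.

77 months

Obstruction enhancement: +45 months
Vulnerable victim enhancement: +6 months
Offense while on release enhancement: +43 months
Adjusted term: 12 months + 45 months + 6 months + 43 months = 106 months
Early plea reduction: 15% of 106 months = 15 months (rounded down)
After reduction: 106 − 15 = 91 months
Less pre-trial detention credit: 91 months − 14 months = 77 months
Cap at 95 months: 77 months is within the cap, no reduction.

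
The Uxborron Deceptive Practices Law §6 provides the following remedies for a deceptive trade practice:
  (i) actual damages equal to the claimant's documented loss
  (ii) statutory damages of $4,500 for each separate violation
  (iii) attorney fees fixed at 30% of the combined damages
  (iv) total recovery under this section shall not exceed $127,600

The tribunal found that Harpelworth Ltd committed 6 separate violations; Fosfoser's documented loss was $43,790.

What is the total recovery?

$92,027

Statutory damages: 6 × $4,500 = $27,000
Combined damages: $43,790 + $27,000 = $70,790
Attorney fees: 30% of $70,790 = $21,237
Total before cap: $70,790 + $21,237 = $92,027
Cap at $127,600: $92,027 is within the cap, no reduction.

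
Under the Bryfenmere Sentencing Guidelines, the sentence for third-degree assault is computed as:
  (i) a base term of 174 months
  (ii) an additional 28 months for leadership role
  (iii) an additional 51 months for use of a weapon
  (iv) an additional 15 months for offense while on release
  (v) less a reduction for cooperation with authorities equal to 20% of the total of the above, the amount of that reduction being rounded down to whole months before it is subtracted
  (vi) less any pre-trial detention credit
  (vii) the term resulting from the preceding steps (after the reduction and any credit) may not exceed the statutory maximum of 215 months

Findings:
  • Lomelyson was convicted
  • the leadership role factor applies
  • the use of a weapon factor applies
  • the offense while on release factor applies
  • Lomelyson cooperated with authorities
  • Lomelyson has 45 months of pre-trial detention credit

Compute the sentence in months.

Leadership role enhancement: +28 months
Use of a weapon enhancement: +51 months
Offense while on release enhancement: +15 months
Adjusted term: 174 months + 28 months + 51 months + 15 months = 268 months
Cooperation with authorities reduction: 20% of 268 months = 53 months (rounded down)
After reduction: 268 − 53 = 215 months
Less pre-trial detention credit: 215 months − 45 months = 170 months
Cap at 215 months: 170 months is within the cap, no reduction.

170 months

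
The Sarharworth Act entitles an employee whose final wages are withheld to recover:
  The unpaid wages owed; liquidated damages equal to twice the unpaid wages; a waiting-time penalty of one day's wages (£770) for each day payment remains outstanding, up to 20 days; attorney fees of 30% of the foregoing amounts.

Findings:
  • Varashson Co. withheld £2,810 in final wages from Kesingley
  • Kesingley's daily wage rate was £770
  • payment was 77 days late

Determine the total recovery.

Total award: £30,979

Doubled: 2 × £2,810 = £5,620
Penalty days: min(77, 20) = 20
Waiting-time penalty: 20 × £770 = £15,400
Subtotal: £2,810 + £5,620 + £15,400 = £23,830
Attorney fees: 30% of £23,830 = £7,149
Total award: £23,830 + £7,149 = £30,979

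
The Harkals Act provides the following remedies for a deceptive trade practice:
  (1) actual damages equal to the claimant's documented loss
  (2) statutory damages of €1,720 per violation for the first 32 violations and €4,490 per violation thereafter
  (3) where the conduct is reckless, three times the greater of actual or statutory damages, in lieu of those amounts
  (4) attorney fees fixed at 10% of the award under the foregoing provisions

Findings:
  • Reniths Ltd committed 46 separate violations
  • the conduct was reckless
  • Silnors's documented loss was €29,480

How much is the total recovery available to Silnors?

Total recovery: €389,070

First 32 violations: 32 × €1,720 = €55,040
Remaining violations: (46 − 32) × €4,490 = €62,860
Statutory damages: €55,040 + €62,860 = €117,900
Greater of actual damages (€29,480) or statutory damages (€117,900): €117,900
Trebled: 3 × €117,900 = €353,700
Attorney fees: 10% of €353,700 = €35,370
Total recovery: €353,700 + €35,370 = €389,070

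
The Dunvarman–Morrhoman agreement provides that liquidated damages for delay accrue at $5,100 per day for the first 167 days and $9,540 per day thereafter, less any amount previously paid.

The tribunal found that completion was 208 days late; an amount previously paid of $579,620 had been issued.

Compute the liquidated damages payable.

First 167 days: 167 × $5,100 = $851,700
Remaining days: (208 − 167) × $9,540 = $391,140
Accrued per-day damages: $851,700 + $391,140 = $1,242,840
Less amount previously paid: $1,242,840 − $579,620 = $663,220

$663,220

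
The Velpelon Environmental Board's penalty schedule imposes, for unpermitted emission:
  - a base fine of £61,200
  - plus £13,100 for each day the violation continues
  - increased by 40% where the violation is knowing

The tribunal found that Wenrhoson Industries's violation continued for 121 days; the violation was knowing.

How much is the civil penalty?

Per-day component: 121 × £13,100 = £1,585,100
Base plus per-day: £61,200 + £1,585,100 = £1,646,300
Enhancement: 40% of £1,646,300 = £658,520
Enhanced fine: £1,646,300 + £658,520 = £2,304,820

£2,304,820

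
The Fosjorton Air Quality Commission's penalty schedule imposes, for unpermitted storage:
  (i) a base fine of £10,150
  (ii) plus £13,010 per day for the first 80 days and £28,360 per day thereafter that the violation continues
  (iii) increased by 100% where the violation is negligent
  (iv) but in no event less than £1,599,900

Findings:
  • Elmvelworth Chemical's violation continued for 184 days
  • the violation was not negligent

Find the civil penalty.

£4,000,390

First 80 days: 80 × £13,010 = £1,040,800
Remaining days: (184 − 80) × £28,360 = £2,949,440
Per-day component: £1,040,800 + £2,949,440 = £3,990,240
Base plus per-day: £10,150 + £3,990,240 = £4,000,390
The violation was not negligent: no 100% increase.
Minimum £1,599,900: £4,000,390 meets the minimum, no increase.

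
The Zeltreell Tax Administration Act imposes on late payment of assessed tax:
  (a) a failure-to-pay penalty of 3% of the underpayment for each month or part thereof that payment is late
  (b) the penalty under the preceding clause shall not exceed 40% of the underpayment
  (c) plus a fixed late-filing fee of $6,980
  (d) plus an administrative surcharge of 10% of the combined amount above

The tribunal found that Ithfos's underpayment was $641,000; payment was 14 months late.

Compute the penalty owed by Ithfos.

$289,718

Accrued rate: 3% × 14 = 42%, capped at 40% → 40%
Failure-to-pay penalty: 40% of $641,000 = $256,400
Penalty before surcharge: $256,400 + $6,980 = $263,380
Administrative surcharge: 10% of $263,380 = $26,338
Total penalty: $263,380 + $26,338 = $289,718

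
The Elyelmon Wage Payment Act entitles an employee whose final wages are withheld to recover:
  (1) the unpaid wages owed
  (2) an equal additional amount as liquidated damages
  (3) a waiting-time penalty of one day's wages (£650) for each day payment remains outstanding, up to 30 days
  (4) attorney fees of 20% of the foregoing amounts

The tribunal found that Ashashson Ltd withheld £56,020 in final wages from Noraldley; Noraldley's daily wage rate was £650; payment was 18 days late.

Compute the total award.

Liquidated damages (equal amount): £56,020
Penalty days: min(18, 30) = 18
Waiting-time penalty: 18 × £650 = £11,700
Subtotal: £56,020 + £56,020 + £11,700 = £123,740
Attorney fees: 20% of £123,740 = £24,748
Total award: £123,740 + £24,748 = £148,488

£148,488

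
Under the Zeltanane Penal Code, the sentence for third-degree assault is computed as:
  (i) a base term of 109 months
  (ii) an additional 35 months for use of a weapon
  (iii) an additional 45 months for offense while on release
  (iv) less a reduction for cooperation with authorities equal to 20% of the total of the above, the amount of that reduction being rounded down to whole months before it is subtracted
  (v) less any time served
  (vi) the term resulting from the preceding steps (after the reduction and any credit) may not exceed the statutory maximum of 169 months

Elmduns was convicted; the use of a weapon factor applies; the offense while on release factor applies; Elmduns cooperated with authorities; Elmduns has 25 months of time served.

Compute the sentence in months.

Use of a weapon enhancement: +35 months
Offense while on release enhancement: +45 months
Adjusted term: 109 months + 35 months + 45 months = 189 months
Cooperation with authorities reduction: 20% of 189 months = 37 months (rounded down)
After reduction: 189 − 37 = 152 months
Less time served: 152 months − 25 months = 127 months
Cap at 169 months: 127 months is within the cap, no reduction.

Sentence: 127 months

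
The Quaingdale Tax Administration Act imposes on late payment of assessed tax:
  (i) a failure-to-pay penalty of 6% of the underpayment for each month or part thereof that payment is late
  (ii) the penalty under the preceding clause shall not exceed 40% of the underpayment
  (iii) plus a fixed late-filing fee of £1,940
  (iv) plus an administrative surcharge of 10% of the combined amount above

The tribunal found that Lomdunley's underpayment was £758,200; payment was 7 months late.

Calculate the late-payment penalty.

Accrued rate: 6% × 7 = 42%, capped at 40% → 40%
Failure-to-pay penalty: 40% of £758,200 = £303,280
Penalty before surcharge: £303,280 + £1,940 = £305,220
Administrative surcharge: 10% of £305,220 = £30,522
Total penalty: £305,220 + £30,522 = £335,742

£335,742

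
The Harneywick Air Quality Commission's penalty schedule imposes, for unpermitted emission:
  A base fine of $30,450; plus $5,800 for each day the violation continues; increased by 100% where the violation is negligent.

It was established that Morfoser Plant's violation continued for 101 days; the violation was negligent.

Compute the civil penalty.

$1,232,500

Per-day component: 101 × $5,800 = $585,800
Base plus per-day: $30,450 + $585,800 = $616,250
Enhancement: 100% of $616,250 = $616,250
Enhanced fine: $616,250 + $616,250 = $1,232,500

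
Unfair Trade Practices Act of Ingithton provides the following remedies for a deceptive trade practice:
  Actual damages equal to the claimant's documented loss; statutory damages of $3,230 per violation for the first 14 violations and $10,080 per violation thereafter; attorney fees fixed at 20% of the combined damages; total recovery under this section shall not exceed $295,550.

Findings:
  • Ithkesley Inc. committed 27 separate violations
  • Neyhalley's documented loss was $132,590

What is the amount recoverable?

$295,550

First 14 violations: 14 × $3,230 = $45,220
Remaining violations: (27 − 14) × $10,080 = $131,040
Statutory damages: $45,220 + $131,040 = $176,260
Combined damages: $132,590 + $176,260 = $308,850
Attorney fees: 20% of $308,850 = $61,770
Total before cap: $308,850 + $61,770 = $370,620
Cap at $295,550: $370,620 exceeds the cap → $295,550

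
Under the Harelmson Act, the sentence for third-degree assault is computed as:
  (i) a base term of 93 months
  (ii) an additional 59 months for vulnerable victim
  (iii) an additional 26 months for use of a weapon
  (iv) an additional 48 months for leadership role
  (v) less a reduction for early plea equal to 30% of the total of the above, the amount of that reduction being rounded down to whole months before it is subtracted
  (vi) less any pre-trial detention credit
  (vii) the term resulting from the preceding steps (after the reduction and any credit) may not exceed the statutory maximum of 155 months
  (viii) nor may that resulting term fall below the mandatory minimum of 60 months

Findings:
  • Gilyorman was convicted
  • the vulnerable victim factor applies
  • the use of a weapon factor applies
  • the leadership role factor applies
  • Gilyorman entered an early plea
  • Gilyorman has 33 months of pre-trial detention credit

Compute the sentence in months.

Vulnerable victim enhancement: +59 months
Use of a weapon enhancement: +26 months
Leadership role enhancement: +48 months
Adjusted term: 93 months + 59 months + 26 months + 48 months = 226 months
Early plea reduction: 30% of 226 months = 67 months (rounded down)
After reduction: 226 − 67 = 159 months
Less pre-trial detention credit: 159 months − 33 months = 126 months
Cap at 155 months: 126 months is within the cap, no reduction.
Minimum 60 months: 126 months meets the minimum, no increase.

Sentence: 126 months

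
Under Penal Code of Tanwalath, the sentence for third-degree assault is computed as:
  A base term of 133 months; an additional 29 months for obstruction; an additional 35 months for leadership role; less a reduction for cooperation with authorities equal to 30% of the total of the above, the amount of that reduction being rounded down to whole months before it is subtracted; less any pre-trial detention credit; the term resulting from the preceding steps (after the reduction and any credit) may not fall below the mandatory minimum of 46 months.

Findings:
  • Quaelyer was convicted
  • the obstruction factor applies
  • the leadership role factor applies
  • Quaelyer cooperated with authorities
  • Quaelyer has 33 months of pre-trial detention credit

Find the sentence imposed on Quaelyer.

105 months

Obstruction enhancement: +29 months
Leadership role enhancement: +35 months
Adjusted term: 133 months + 29 months + 35 months = 197 months
Cooperation with authorities reduction: 30% of 197 months = 59 months (rounded down)
After reduction: 197 − 59 = 138 months
Less pre-trial detention credit: 138 months − 33 months = 105 months
Minimum 46 months: 105 months meets the minimum, no increase.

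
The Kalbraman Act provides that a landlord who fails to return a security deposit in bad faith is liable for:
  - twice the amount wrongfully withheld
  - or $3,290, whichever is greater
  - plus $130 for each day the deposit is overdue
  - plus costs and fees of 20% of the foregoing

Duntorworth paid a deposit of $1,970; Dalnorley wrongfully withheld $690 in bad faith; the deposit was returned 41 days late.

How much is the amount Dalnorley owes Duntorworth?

$10,344

Doubled: 2 × $690 = $1,380
Minimum $3,290: $1,380 is below the minimum → $3,290
Late-return penalty: 41 × $130 = $5,330
Damages plus late penalty: $3,290 + $5,330 = $8,620
Costs and fees: 20% of $8,620 = $1,724
Total recovery: $8,620 + $1,724 = $10,344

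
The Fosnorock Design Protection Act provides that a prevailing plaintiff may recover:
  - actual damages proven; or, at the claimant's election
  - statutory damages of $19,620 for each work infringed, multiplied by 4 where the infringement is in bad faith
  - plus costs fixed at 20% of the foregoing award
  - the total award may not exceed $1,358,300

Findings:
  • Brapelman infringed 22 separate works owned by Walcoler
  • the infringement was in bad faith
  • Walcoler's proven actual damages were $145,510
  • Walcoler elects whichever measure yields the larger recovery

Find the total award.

Statutory damages: 22 × $19,620 = $431,640
Multiplied by 4: 4 × $431,640 = $1,726,560
Greater of actual damages ($145,510) or enhanced statutory damages ($1,726,560): $1,726,560
Costs: 20% of $1,726,560 = $345,312
Award plus costs: $1,726,560 + $345,312 = $2,071,872
Cap at $1,358,300: $2,071,872 exceeds the cap → $1,358,300

$1,358,300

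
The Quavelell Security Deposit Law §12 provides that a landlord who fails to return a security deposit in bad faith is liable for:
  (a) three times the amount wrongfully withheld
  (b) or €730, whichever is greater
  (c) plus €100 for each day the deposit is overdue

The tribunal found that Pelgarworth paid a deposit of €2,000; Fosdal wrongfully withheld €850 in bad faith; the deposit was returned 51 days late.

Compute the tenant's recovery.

€7,650

Trebled: 3 × €850 = €2,550
Minimum €730: €2,550 meets the minimum, no increase.
Late-return penalty: 51 × €100 = €5,100
Damages plus late penalty: €2,550 + €5,100 = €7,650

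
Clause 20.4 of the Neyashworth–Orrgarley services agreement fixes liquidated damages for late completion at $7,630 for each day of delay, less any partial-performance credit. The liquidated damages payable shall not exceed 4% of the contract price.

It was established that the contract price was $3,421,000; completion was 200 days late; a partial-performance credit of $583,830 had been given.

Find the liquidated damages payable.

Liquidated damages: $136,840

Per-day damages: 200 × $7,630 = $1,526,000
Less partial-performance credit: $1,526,000 − $583,830 = $942,170
Cap: 4% of $3,421,000 = $136,840
Cap at $136,840: $942,170 exceeds the cap → $136,840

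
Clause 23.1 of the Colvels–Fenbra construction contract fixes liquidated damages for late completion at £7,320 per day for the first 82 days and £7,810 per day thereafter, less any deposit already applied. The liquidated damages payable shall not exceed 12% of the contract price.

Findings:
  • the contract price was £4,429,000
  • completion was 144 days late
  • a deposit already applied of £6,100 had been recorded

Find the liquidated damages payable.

First 82 days: 82 × £7,320 = £600,240
Remaining days: (144 − 82) × £7,810 = £484,220
Accrued per-day damages: £600,240 + £484,220 = £1,084,460
Less deposit already applied: £1,084,460 − £6,100 = £1,078,360
Cap: 12% of £4,429,000 = £531,480
Cap at £531,480: £1,078,360 exceeds the cap → £531,480

£531,480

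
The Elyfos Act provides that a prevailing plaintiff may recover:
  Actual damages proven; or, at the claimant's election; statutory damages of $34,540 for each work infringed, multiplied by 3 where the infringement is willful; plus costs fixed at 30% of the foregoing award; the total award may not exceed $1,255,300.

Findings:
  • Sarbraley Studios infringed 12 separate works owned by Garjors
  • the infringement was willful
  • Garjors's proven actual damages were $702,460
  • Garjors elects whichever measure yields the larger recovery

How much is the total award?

Award: $1,255,300

Statutory damages: 12 × $34,540 = $414,480
Trebled: 3 × $414,480 = $1,243,440
Greater of actual damages ($702,460) or enhanced statutory damages ($1,243,440): $1,243,440
Costs: 30% of $1,243,440 = $373,032
Award plus costs: $1,243,440 + $373,032 = $1,616,472
Cap at $1,255,300: $1,616,472 exceeds the cap → $1,255,300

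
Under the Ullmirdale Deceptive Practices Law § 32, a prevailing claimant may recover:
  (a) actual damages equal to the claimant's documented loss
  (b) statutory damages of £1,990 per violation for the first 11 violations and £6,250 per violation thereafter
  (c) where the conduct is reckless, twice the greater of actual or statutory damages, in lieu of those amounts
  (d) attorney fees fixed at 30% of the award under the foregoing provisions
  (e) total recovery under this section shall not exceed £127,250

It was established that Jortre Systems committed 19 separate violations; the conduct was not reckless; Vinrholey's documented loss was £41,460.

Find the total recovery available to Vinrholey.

First 11 violations: 11 × £1,990 = £21,890
Remaining violations: (19 − 11) × £6,250 = £50,000
Statutory damages: £21,890 + £50,000 = £71,890
Conduct not reckless: the in-lieu enhancement does not apply.
Actual plus statutory damages: £41,460 + £71,890 = £113,350
Attorney fees: 30% of £113,350 = £34,005
Total before cap: £113,350 + £34,005 = £147,355
Cap at £127,250: £147,355 exceeds the cap → £127,250

£127,250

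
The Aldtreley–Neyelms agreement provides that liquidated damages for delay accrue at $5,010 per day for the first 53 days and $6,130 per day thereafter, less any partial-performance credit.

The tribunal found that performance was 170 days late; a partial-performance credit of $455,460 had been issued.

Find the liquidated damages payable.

First 53 days: 53 × $5,010 = $265,530
Remaining days: (170 − 53) × $6,130 = $717,210
Accrued per-day damages: $265,530 + $717,210 = $982,740
Less partial-performance credit: $982,740 − $455,460 = $527,280

Liquidated damages: $527,280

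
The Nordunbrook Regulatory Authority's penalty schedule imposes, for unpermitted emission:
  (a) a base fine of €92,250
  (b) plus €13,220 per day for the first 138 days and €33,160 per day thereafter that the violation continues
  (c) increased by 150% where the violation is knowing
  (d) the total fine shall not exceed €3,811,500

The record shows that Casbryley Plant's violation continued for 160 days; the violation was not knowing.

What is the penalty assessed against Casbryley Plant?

First 138 days: 138 × €13,220 = €1,824,360
Remaining days: (160 − 138) × €33,160 = €729,520
Per-day component: €1,824,360 + €729,520 = €2,553,880
Base plus per-day: €92,250 + €2,553,880 = €2,646,130
The violation was not knowing: no 150% increase.
Cap at €3,811,500: €2,646,130 is within the cap, no reduction.

€2,646,130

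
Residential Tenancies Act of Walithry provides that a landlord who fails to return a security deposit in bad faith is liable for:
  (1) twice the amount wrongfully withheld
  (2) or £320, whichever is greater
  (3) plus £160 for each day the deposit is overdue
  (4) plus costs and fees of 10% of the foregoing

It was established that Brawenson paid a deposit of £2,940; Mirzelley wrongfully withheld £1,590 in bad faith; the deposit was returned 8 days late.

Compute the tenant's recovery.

£4,906

Doubled: 2 × £1,590 = £3,180
Minimum £320: £3,180 meets the minimum, no increase.
Late-return penalty: 8 × £160 = £1,280
Damages plus late penalty: £3,180 + £1,280 = £4,460
Costs and fees: 10% of £4,460 = £446
Total recovery: £4,460 + £446 = £4,906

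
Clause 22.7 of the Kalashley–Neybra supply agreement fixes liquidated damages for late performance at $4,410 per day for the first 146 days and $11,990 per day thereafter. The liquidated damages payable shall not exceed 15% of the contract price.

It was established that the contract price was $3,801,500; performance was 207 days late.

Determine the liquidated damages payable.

Liquidated damages: $570,225

First 146 days: 146 × $4,410 = $643,860
Remaining days: (207 − 146) × $11,990 = $731,390
Accrued per-day damages: $643,860 + $731,390 = $1,375,250
Cap: 15% of $3,801,500 = $570,225
Cap at $570,225: $1,375,250 exceeds the cap → $570,225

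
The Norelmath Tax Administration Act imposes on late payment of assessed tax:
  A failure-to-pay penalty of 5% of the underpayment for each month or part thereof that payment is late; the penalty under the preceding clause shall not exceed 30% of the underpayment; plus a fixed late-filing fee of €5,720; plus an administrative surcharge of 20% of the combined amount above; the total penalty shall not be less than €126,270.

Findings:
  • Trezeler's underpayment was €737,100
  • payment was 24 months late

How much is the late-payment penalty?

Accrued rate: 5% × 24 = 120%, capped at 30% → 30%
Failure-to-pay penalty: 30% of €737,100 = €221,130
Penalty before surcharge: €221,130 + €5,720 = €226,850
Administrative surcharge: 20% of €226,850 = €45,370
Total penalty: €226,850 + €45,370 = €272,220
Minimum €126,270: €272,220 meets the minimum, no increase.

€272,220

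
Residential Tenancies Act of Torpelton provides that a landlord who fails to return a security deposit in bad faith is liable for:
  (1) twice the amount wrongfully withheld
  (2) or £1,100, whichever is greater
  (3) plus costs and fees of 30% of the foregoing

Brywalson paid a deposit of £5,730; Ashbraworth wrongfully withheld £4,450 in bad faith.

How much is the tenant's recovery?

£11,570

Doubled: 2 × £4,450 = £8,900
Minimum £1,100: £8,900 meets the minimum, no increase.
Costs and fees: 30% of £8,900 = £2,670
Total recovery: £8,900 + £2,670 = £11,570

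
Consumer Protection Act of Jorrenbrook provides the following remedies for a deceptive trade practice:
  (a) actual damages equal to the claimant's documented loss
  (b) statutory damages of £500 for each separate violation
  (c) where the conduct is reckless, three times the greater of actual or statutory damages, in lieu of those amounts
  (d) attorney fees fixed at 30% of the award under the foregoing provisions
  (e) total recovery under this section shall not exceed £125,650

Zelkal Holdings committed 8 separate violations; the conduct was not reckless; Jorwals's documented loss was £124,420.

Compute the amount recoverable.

Statutory damages: 8 × £500 = £4,000
Conduct not reckless: the in-lieu enhancement does not apply.
Actual plus statutory damages: £124,420 + £4,000 = £128,420
Attorney fees: 30% of £128,420 = £38,526
Total before cap: £128,420 + £38,526 = £166,946
Cap at £125,650: £166,946 exceeds the cap → £125,650

£125,650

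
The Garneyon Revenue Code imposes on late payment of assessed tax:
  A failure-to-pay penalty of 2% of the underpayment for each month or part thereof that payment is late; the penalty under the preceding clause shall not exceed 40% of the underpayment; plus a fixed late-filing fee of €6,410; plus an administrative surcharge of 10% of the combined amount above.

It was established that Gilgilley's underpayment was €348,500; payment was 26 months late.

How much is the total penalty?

€160,391

Accrued rate: 2% × 26 = 52%, capped at 40% → 40%
Failure-to-pay penalty: 40% of €348,500 = €139,400
Penalty before surcharge: €139,400 + €6,410 = €145,810
Administrative surcharge: 10% of €145,810 = €14,581
Total penalty: €145,810 + €14,581 = €160,391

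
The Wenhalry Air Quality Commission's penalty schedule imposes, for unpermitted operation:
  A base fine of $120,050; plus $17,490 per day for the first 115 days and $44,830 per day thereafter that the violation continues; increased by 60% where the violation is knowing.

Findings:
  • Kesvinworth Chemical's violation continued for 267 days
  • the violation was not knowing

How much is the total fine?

$8,945,560

First 115 days: 115 × $17,490 = $2,011,350
Remaining days: (267 − 115) × $44,830 = $6,814,160
Per-day component: $2,011,350 + $6,814,160 = $8,825,510
Base plus per-day: $120,050 + $8,825,510 = $8,945,560
The violation was not knowing: no 60% increase.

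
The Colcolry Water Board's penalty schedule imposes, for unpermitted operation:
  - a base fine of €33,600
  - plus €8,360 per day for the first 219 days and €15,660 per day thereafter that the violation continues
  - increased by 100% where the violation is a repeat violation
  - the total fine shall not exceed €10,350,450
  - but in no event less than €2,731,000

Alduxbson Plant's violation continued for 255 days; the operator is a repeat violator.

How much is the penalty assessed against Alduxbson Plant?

First 219 days: 219 × €8,360 = €1,830,840
Remaining days: (255 − 219) × €15,660 = €563,760
Per-day component: €1,830,840 + €563,760 = €2,394,600
Base plus per-day: €33,600 + €2,394,600 = €2,428,200
Enhancement: 100% of €2,428,200 = €2,428,200
Enhanced fine: €2,428,200 + €2,428,200 = €4,856,400
Cap at €10,350,450: €4,856,400 is within the cap, no reduction.
Minimum €2,731,000: €4,856,400 meets the minimum, no increase.

€4,856,400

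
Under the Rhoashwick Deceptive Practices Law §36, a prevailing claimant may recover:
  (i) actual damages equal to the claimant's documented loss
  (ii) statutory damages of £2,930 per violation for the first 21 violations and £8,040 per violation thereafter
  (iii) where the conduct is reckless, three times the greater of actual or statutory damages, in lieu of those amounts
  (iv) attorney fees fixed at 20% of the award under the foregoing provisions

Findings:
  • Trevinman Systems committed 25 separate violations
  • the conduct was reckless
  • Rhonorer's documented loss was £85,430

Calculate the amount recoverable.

£337,284

First 21 violations: 21 × £2,930 = £61,530
Remaining violations: (25 − 21) × £8,040 = £32,160
Statutory damages: £61,530 + £32,160 = £93,690
Greater of actual damages (£85,430) or statutory damages (£93,690): £93,690
Trebled: 3 × £93,690 = £281,070
Attorney fees: 20% of £281,070 = £56,214
Total recovery: £281,070 + £56,214 = £337,284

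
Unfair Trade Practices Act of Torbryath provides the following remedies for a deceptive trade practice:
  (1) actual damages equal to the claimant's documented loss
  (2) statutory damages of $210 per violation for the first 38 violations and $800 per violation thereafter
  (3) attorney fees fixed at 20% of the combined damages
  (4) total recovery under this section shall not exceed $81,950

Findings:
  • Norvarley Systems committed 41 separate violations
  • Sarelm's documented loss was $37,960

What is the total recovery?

First 38 violations: 38 × $210 = $7,980
Remaining violations: (41 − 38) × $800 = $2,400
Statutory damages: $7,980 + $2,400 = $10,380
Combined damages: $37,960 + $10,380 = $48,340
Attorney fees: 20% of $48,340 = $9,668
Total before cap: $48,340 + $9,668 = $58,008
Cap at $81,950: $58,008 is within the cap, no reduction.

$58,008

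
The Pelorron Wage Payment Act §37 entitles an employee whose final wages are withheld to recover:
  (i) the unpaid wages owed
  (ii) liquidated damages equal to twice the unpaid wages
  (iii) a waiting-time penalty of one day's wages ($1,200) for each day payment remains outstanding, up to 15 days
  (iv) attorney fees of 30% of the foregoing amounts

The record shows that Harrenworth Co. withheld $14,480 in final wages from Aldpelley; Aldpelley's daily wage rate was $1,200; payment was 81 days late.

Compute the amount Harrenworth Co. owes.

Doubled: 2 × $14,480 = $28,960
Penalty days: min(81, 15) = 15
Waiting-time penalty: 15 × $1,200 = $18,000
Subtotal: $14,480 + $28,960 + $18,000 = $61,440
Attorney fees: 30% of $61,440 = $18,432
Total award: $61,440 + $18,432 = $79,872

$79,872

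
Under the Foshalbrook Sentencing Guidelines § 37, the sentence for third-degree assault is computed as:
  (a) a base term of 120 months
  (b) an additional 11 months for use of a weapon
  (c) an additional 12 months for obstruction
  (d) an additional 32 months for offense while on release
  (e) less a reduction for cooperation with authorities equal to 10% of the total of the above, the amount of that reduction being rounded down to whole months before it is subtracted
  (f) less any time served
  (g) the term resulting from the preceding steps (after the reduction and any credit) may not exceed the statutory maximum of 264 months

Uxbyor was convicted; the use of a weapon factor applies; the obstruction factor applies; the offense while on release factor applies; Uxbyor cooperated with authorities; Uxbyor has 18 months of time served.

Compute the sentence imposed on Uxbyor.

Use of a weapon enhancement: +11 months
Obstruction enhancement: +12 months
Offense while on release enhancement: +32 months
Adjusted term: 120 months + 11 months + 12 months + 32 months = 175 months
Cooperation with authorities reduction: 10% of 175 months = 17 months (rounded down)
After reduction: 175 − 17 = 158 months
Less time served: 158 months − 18 months = 140 months
Cap at 264 months: 140 months is within the cap, no reduction.

140 months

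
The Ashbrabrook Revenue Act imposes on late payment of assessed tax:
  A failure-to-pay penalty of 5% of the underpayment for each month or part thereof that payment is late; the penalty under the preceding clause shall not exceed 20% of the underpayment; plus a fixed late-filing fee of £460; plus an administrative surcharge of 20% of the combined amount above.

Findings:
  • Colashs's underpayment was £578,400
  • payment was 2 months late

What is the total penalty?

Accrued rate: 5% × 2 = 10%, capped at 20% → 10%
Failure-to-pay penalty: 10% of £578,400 = £57,840
Penalty before surcharge: £57,840 + £460 = £58,300
Administrative surcharge: 20% of £58,300 = £11,660
Total penalty: £58,300 + £11,660 = £69,960

£69,960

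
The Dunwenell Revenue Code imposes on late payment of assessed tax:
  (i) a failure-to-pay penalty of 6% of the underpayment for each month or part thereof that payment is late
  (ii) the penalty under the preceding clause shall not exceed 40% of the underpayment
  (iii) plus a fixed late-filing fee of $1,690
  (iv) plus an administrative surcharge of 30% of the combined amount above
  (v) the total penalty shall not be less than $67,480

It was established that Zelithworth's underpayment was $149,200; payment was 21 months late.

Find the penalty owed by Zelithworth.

Accrued rate: 6% × 21 = 126%, capped at 40% → 40%
Failure-to-pay penalty: 40% of $149,200 = $59,680
Penalty before surcharge: $59,680 + $1,690 = $61,370
Administrative surcharge: 30% of $61,370 = $18,411
Total penalty: $61,370 + $18,411 = $79,781
Minimum $67,480: $79,781 meets the minimum, no increase.

$79,781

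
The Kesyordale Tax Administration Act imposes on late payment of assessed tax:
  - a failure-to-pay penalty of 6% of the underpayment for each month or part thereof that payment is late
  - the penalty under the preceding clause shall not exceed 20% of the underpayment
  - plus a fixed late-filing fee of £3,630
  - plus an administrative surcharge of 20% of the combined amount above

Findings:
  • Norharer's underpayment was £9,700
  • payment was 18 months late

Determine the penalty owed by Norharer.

Accrued rate: 6% × 18 = 108%, capped at 20% → 20%
Failure-to-pay penalty: 20% of £9,700 = £1,940
Penalty before surcharge: £1,940 + £3,630 = £5,570
Administrative surcharge: 20% of £5,570 = £1,114
Total penalty: £5,570 + £1,114 = £6,684

£6,684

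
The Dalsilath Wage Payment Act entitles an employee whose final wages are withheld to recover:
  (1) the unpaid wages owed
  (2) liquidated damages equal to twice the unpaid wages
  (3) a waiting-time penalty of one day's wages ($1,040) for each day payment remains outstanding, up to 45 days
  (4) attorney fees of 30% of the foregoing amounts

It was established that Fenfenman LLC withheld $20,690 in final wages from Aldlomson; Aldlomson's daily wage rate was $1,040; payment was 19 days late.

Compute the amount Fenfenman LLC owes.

$106,379

Doubled: 2 × $20,690 = $41,380
Penalty days: min(19, 45) = 19
Waiting-time penalty: 19 × $1,040 = $19,760
Subtotal: $20,690 + $41,380 + $19,760 = $81,830
Attorney fees: 30% of $81,830 = $24,549
Total award: $81,830 + $24,549 = $106,379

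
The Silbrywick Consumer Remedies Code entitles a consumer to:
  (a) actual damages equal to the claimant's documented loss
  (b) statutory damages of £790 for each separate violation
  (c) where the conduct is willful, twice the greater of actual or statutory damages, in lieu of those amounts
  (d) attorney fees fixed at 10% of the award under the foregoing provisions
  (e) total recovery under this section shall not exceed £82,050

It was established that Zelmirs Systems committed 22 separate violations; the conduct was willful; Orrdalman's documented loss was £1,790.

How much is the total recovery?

Statutory damages: 22 × £790 = £17,380
Greater of actual damages (£1,790) or statutory damages (£17,380): £17,380
Doubled: 2 × £17,380 = £34,760
Attorney fees: 10% of £34,760 = £3,476
Total before cap: £34,760 + £3,476 = £38,236
Cap at £82,050: £38,236 is within the cap, no reduction.

£38,236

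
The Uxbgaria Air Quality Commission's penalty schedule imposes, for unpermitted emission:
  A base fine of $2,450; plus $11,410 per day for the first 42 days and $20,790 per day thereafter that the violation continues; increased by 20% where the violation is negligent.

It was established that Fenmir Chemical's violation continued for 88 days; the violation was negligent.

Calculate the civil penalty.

First 42 days: 42 × $11,410 = $479,220
Remaining days: (88 − 42) × $20,790 = $956,340
Per-day component: $479,220 + $956,340 = $1,435,560
Base plus per-day: $2,450 + $1,435,560 = $1,438,010
Enhancement: 20% of $1,438,010 = $287,602
Enhanced fine: $1,438,010 + $287,602 = $1,725,612

$1,725,612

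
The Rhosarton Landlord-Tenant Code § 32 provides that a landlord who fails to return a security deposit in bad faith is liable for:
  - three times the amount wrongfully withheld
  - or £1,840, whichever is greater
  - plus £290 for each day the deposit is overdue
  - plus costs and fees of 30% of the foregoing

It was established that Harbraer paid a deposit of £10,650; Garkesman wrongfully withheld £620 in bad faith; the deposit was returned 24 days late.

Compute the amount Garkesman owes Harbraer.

£11,466

Trebled: 3 × £620 = £1,860
Minimum £1,840: £1,860 meets the minimum, no increase.
Late-return penalty: 24 × £290 = £6,960
Damages plus late penalty: £1,860 + £6,960 = £8,820
Costs and fees: 30% of £8,820 = £2,646
Total recovery: £8,820 + £2,646 = £11,466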